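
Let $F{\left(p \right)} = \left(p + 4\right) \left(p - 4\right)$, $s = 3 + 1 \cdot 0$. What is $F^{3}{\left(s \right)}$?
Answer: $-343$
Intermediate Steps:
$s = 3$ ($s = 3 + 0 = 3$)
$F{\left(p \right)} = \left(-4 + p\right) \left(4 + p\right)$ ($F{\left(p \right)} = \left(4 + p\right) \left(-4 + p\right) = \left(-4 + p\right) \left(4 + p\right)$)
$F^{3}{\left(s \right)} = \left(-16 + 3^{2}\right)^{3} = \left(-16 + 9\right)^{3} = \left(-7\right)^{3} = -343$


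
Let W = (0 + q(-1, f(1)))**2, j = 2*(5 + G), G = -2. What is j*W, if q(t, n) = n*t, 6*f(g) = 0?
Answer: 0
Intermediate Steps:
f(g) = 0 (f(g) = (1/6)*0 = 0)
j = 6 (j = 2*(5 - 2) = 2*3 = 6)
W = 0 (W = (0 + 0*(-1))**2 = (0 + 0)**2 = 0**2 = 0)
j*W = 6*0 = 0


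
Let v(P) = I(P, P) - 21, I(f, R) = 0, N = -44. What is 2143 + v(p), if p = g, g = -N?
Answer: 2122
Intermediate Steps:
g = 44 (g = -1*(-44) = 44)
p = 44
v(P) = -21 (v(P) = 0 - 21 = -21)
2143 + v(p) = 2143 - 21 = 2122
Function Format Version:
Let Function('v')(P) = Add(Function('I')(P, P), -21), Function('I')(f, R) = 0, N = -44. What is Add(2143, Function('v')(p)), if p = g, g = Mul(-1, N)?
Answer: 2122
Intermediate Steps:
g = 44 (g = Mul(-1, -44) = 44)
p = 44
Function('v')(P) = -21 (Function('v')(P) = Add(0, -21) = -21)
Add(2143, Function('v')(p)) = Add(2143, -21) = 2122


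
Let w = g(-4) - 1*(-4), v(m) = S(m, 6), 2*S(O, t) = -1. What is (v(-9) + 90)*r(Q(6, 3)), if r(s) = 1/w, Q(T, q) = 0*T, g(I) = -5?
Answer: -179/2 ≈ -89.500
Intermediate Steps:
S(O, t) = -1/2 (S(O, t) = (1/2)*(-1) = -1/2)
v(m) = -1/2
Q(T, q) = 0
w = -1 (w = -5 - 1*(-4) = -5 + 4 = -1)
r(s) = -1 (r(s) = 1/(-1) = -1)
(v(-9) + 90)*r(Q(6, 3)) = (-1/2 + 90)*(-1) = (179/2)*(-1) = -179/2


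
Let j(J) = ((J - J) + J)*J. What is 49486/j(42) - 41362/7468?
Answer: 18537430/823347 ≈ 22.515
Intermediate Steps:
j(J) = J**2 (j(J) = (0 + J)*J = J*J = J**2)
49486/j(42) - 41362/7468 = 49486/(42**2) - 41362/7468 = 49486/1764 - 41362*1/7468 = 49486*(1/1764) - 20681/3734 = 24743/882 - 20681/3734 = 18537430/823347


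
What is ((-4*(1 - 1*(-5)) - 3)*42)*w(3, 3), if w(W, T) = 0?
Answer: 0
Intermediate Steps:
((-4*(1 - 1*(-5)) - 3)*42)*w(3, 3) = ((-4*(1 - 1*(-5)) - 3)*42)*0 = ((-4*(1 + 5) - 3)*42)*0 = ((-4*6 - 3)*42)*0 = ((-24 - 3)*42)*0 = -27*42*0 = -1134*0 = 0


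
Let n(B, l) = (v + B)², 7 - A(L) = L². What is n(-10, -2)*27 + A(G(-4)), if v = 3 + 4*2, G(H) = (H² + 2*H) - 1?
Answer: -15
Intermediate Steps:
G(H) = -1 + H² + 2*H
A(L) = 7 - L²
v = 11 (v = 3 + 8 = 11)
n(B, l) = (11 + B)²
n(-10, -2)*27 + A(G(-4)) = (11 - 10)²*27 + (7 - (-1 + (-4)² + 2*(-4))²) = 1²*27 + (7 - (-1 + 16 - 8)²) = 1*27 + (7 - 1*7²) = 27 + (7 - 1*49) = 27 + (7 - 49) = 27 - 42 = -15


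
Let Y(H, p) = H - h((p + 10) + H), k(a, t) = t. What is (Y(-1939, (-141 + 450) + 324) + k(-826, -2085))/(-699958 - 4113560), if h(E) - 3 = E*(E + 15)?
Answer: 1664203/4813518 ≈ 0.34574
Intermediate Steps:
h(E) = 3 + E*(15 + E) (h(E) = 3 + E*(E + 15) = 3 + E*(15 + E))
Y(H, p) = -153 - (10 + H + p)**2 - 15*p - 14*H (Y(H, p) = H - (3 + ((p + 10) + H)**2 + 15*((p + 10) + H)) = H - (3 + ((10 + p) + H)**2 + 15*((10 + p) + H)) = H - (3 + (10 + H + p)**2 + 15*(10 + H + p)) = H - (3 + (10 + H + p)**2 + (150 + 15*H + 15*p)) = H - (153 + (10 + H + p)**2 + 15*H + 15*p) = H + (-153 - (10 + H + p)**2 - 15*H - 15*p) = -153 - (10 + H + p)**2 - 15*p - 14*H)
(Y(-1939, (-141 + 450) + 324) + k(-826, -2085))/(-699958 - 4113560) = ((-153 - (10 - 1939 + ((-141 + 450) + 324))**2 - 15*((-141 + 450) + 324) - 14*(-1939)) - 2085)/(-699958 - 4113560) = ((-153 - (10 - 1939 + (309 + 324))**2 - 15*(309 + 324) + 27146) - 2085)/(-4813518) = ((-153 - (10 - 1939 + 633)**2 - 15*633 + 27146) - 2085)*(-1/4813518) = ((-153 - 1*(-1296)**2 - 9495 + 27146) - 2085)*(-1/4813518) = ((-153 - 1*1679616 - 9495 + 27146) - 2085)*(-1/4813518) = ((-153 - 1679616 - 9495 + 27146) - 2085)*(-1/4813518) = (-1662118 - 2085)*(-1/4813518) = -1664203*(-1/4813518) = 1664203/4813518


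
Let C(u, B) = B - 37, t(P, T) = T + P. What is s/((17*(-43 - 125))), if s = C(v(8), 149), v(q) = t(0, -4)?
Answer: -2/51 ≈ -0.039216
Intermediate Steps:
t(P, T) = P + T
v(q) = -4 (v(q) = 0 - 4 = -4)
C(u, B) = -37 + B
s = 112 (s = -37 + 149 = 112)
s/((17*(-43 - 125))) = 112/((17*(-43 - 125))) = 112/((17*(-168))) = 112/(-2856) = 112*(-1/2856) = -2/51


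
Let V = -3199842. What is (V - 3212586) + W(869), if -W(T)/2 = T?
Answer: -6414166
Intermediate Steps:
W(T) = -2*T
(V - 3212586) + W(869) = (-3199842 - 3212586) - 2*869 = -6412428 - 1738 = -6414166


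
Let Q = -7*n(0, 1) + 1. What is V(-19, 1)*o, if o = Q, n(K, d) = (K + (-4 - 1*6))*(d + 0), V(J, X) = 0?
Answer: 0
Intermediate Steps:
n(K, d) = d*(-10 + K) (n(K, d) = (K + (-4 - 6))*d = (K - 10)*d = (-10 + K)*d = d*(-10 + K))
Q = 71 (Q = -7*(-10 + 0) + 1 = -7*(-10) + 1 = 70 + 1 = 71)
o = 71
V(-19, 1)*o = 0*71 = 0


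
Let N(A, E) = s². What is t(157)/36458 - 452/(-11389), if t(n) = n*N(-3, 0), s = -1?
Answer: 18267089/415220162 ≈ 0.043994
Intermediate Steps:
N(A, E) = 1 (N(A, E) = (-1)² = 1)
t(n) = n (t(n) = n*1 = n)
t(157)/36458 - 452/(-11389) = 157/36458 - 452/(-11389) = 157*(1/36458) - 452*(-1/11389) = 157/36458 + 452/11389 = 18267089/415220162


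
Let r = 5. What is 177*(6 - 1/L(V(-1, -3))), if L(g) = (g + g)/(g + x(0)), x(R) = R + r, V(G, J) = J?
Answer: 1121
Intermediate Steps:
x(R) = 5 + R (x(R) = R + 5 = 5 + R)
L(g) = 2*g/(5 + g) (L(g) = (g + g)/(g + (5 + 0)) = (2*g)/(g + 5) = (2*g)/(5 + g) = 2*g/(5 + g))
177*(6 - 1/L(V(-1, -3))) = 177*(6 - 1/(2*(-3)/(5 - 3))) = 177*(6 - 1/(2*(-3)/2)) = 177*(6 - 1/(2*(-3)*(1/2))) = 177*(6 - 1/(-3)) = 177*(6 - 1*(-1/3)) = 177*(6 + 1/3) = 177*(19/3) = 1121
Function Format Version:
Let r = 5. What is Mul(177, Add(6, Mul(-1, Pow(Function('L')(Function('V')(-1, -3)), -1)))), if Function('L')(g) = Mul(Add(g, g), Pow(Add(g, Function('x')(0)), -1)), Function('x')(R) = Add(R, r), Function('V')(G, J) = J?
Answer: 1121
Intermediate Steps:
Function('x')(R) = Add(5, R) (Function('x')(R) = Add(R, 5) = Add(5, R))
Function('L')(g) = Mul(2, g, Pow(Add(5, g), -1)) (Function('L')(g) = Mul(Add(g, g), Pow(Add(g, Add(5, 0)), -1)) = Mul(Mul(2, g), Pow(Add(g, 5), -1)) = Mul(Mul(2, g), Pow(Add(5, g), -1)) = Mul(2, g, Pow(Add(5, g), -1)))
Mul(177, Add(6, Mul(-1, Pow(Function('L')(Function('V')(-1, -3)), -1)))) = Mul(177, Add(6, Mul(-1, Pow(Mul(2, -3, Pow(Add(5, -3), -1)), -1)))) = Mul(177, Add(6, Mul(-1, Pow(Mul(2, -3, Pow(2, -1)), -1)))) = Mul(177, Add(6, Mul(-1, Pow(Mul(2, -3, Rational(1, 2)), -1)))) = Mul(177, Add(6, Mul(-1, Pow(-3, -1)))) = Mul(177, Add(6, Mul(-1, Rational(-1, 3)))) = Mul(177, Add(6, Rational(1, 3))) = Mul(177, Rational(19, 3)) = 1121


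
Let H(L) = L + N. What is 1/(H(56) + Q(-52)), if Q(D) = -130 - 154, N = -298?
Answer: -1/526 ≈ -0.0019011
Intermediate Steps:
H(L) = -298 + L (H(L) = L - 298 = -298 + L)
Q(D) = -284
1/(H(56) + Q(-52)) = 1/((-298 + 56) - 284) = 1/(-242 - 284) = 1/(-526) = -1/526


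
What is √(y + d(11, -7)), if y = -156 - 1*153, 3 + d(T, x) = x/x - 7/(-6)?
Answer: 13*I*√66/6 ≈ 17.602*I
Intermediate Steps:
d(T, x) = -⅚ (d(T, x) = -3 + (x/x - 7/(-6)) = -3 + (1 - 7*(-⅙)) = -3 + (1 + 7/6) = -3 + 13/6 = -⅚)
y = -309 (y = -156 - 153 = -309)
√(y + d(11, -7)) = √(-309 - ⅚) = √(-1859/6) = 13*I*√66/6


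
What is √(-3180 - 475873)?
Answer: I*√479053 ≈ 692.14*I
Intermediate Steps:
√(-3180 - 475873) = √(-479053) = I*√479053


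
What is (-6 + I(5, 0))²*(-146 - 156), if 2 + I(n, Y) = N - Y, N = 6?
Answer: -1208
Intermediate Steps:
I(n, Y) = 4 - Y (I(n, Y) = -2 + (6 - Y) = 4 - Y)
(-6 + I(5, 0))²*(-146 - 156) = (-6 + (4 - 1*0))²*(-146 - 156) = (-6 + (4 + 0))²*(-302) = (-6 + 4)²*(-302) = (-2)²*(-302) = 4*(-302) = -1208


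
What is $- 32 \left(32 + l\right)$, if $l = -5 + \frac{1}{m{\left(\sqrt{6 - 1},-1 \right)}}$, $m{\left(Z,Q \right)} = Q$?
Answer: $-832$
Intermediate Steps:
$l = -6$ ($l = -5 + \frac{1}{-1} = -5 - 1 = -6$)
$- 32 \left(32 + l\right) = - 32 \left(32 - 6\right) = \left(-32\right) 26 = -832$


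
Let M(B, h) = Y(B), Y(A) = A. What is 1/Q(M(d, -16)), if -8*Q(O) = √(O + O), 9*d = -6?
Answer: 4*I*√3 ≈ 6.9282*I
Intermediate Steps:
d = -⅔ (d = (⅑)*(-6) = -⅔ ≈ -0.66667)
M(B, h) = B
Q(O) = -√2*√O/8 (Q(O) = -√(O + O)/8 = -√2*√O/8)
1/Q(M(d, -16)) = 1/(-√2*√(-⅔)/8) = 1/(-√2*I*√6/3/8) = 1/(-I*√3/12) = 4*I*√3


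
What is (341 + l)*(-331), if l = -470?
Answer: 42699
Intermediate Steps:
(341 + l)*(-331) = (341 - 470)*(-331) = -129*(-331) = 42699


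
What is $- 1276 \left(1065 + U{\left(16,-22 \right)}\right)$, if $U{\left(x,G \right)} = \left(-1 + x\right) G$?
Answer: $-937860$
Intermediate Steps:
$U{\left(x,G \right)} = G \left(-1 + x\right)$
$- 1276 \left(1065 + U{\left(16,-22 \right)}\right) = - 1276 \left(1065 - 22 \left(-1 + 16\right)\right) = - 1276 \left(1065 - 330\right) = \left(-1276\right) 735 = -937860$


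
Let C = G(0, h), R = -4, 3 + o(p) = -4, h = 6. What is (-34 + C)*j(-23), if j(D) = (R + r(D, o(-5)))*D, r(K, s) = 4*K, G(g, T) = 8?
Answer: -57408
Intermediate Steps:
o(p) = -7 (o(p) = -3 - 4 = -7)
C = 8
j(D) = D*(-4 + 4*D) (j(D) = (-4 + 4*D)*D = D*(-4 + 4*D))
(-34 + C)*j(-23) = (-34 + 8)*(4*(-23)*(-1 - 23)) = -104*(-23)*(-24) = -26*2208 = -57408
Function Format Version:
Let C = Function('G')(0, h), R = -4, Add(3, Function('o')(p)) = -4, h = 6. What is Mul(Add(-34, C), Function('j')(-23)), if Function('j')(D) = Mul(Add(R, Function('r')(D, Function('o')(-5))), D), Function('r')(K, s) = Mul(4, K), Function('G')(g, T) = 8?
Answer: -57408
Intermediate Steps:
Function('o')(p) = -7 (Function('o')(p) = Add(-3, -4) = -7)
C = 8
Function('j')(D) = Mul(D, Add(-4, Mul(4, D))) (Function('j')(D) = Mul(Add(-4, Mul(4, D)), D) = Mul(D, Add(-4, Mul(4, D))))
Mul(Add(-34, C), Function('j')(-23)) = Mul(Add(-34, 8), Mul(4, -23, Add(-1, -23))) = Mul(-26, Mul(4, -23, -24)) = Mul(-26, 2208) = -57408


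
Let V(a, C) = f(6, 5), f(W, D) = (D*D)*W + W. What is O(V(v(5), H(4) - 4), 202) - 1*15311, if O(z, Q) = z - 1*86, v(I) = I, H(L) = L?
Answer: -15241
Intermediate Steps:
f(W, D) = W + W*D**2 (f(W, D) = D**2*W + W = W*D**2 + W = W + W*D**2)
V(a, C) = 156 (V(a, C) = 6*(1 + 5**2) = 6*(1 + 25) = 6*26 = 156)
O(z, Q) = -86 + z (O(z, Q) = z - 86 = -86 + z)
O(V(v(5), H(4) - 4), 202) - 1*15311 = (-86 + 156) - 1*15311 = 70 - 15311 = -15241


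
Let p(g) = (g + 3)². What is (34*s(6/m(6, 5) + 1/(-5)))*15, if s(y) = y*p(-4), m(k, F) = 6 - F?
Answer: 2958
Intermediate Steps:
p(g) = (3 + g)²
s(y) = y (s(y) = y*(3 - 4)² = y*(-1)² = y*1 = y)
(34*s(6/m(6, 5) + 1/(-5)))*15 = (34*(6/(6 - 1*5) + 1/(-5)))*15 = (34*(6/(6 - 5) + 1*(-⅕)))*15 = (34*(6/1 - ⅕))*15 = (34*(6*1 - ⅕))*15 = (34*(6 - ⅕))*15 = (34*(29/5))*15 = (986/5)*15 = 2958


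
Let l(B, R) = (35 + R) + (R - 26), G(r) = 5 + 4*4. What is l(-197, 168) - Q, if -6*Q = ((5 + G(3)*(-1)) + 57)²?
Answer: 3751/6 ≈ 625.17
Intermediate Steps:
G(r) = 21 (G(r) = 5 + 16 = 21)
l(B, R) = 9 + 2*R (l(B, R) = (35 + R) + (-26 + R) = 9 + 2*R)
Q = -1681/6 (Q = -((5 + 21*(-1)) + 57)²/6 = -((5 - 21) + 57)²/6 = -(-16 + 57)²/6 = -⅙*41² = -⅙*1681 = -1681/6 ≈ -280.17)
l(-197, 168) - Q = (9 + 2*168) - 1*(-1681/6) = (9 + 336) + 1681/6 = 345 + 1681/6 = 3751/6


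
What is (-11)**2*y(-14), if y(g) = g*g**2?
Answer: -332024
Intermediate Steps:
y(g) = g**3
(-11)**2*y(-14) = (-11)**2*(-14)**3 = 121*(-2744) = -332024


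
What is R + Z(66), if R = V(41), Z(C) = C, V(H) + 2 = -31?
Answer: 33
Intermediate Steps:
V(H) = -33 (V(H) = -2 - 31 = -33)
R = -33
R + Z(66) = -33 + 66 = 33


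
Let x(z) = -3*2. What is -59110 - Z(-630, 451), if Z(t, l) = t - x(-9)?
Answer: -58486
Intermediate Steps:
x(z) = -6
Z(t, l) = 6 + t (Z(t, l) = t - 1*(-6) = t + 6 = 6 + t)
-59110 - Z(-630, 451) = -59110 - (6 - 630) = -59110 - 1*(-624) = -59110 + 624 = -58486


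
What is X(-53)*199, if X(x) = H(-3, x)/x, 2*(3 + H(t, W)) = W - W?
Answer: 597/53 ≈ 11.264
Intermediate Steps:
H(t, W) = -3 (H(t, W) = -3 + (W - W)/2 = -3 + (½)*0 = -3 + 0 = -3)
X(x) = -3/x
X(-53)*199 = -3/(-53)*199 = -3*(-1/53)*199 = (3/53)*199 = 597/53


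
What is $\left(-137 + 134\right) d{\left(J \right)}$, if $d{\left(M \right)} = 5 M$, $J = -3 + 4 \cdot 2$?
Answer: $-75$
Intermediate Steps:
$J = 5$ ($J = -3 + 8 = 5$)
$\left(-137 + 134\right) d{\left(J \right)} = \left(-137 + 134\right) 5 \cdot 5 = \left(-3\right) 25 = -75$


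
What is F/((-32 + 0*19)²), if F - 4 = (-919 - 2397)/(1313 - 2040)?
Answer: 389/46528 ≈ 0.0083605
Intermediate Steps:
F = 6224/727 (F = 4 + (-919 - 2397)/(1313 - 2040) = 4 - 3316/(-727) = 4 - 3316*(-1/727) = 4 + 3316/727 = 6224/727 ≈ 8.5612)
F/((-32 + 0*19)²) = 6224/(727*((-32 + 0*19)²)) = 6224/(727*((-32 + 0)²)) = 6224/(727*((-32)²)) = (6224/727)/1024 = (6224/727)*(1/1024) = 389/46528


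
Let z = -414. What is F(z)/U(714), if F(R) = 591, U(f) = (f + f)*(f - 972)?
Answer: -197/122808 ≈ -0.0016041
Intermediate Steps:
U(f) = 2*f*(-972 + f) (U(f) = (2*f)*(-972 + f) = 2*f*(-972 + f))
F(z)/U(714) = 591/((2*714*(-972 + 714))) = 591/((2*714*(-258))) = 591/(-368424) = 591*(-1/368424) = -197/122808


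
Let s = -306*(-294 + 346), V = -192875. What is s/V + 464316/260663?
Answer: 93702618156/50275376125 ≈ 1.8638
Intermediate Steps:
s = -15912 (s = -306*52 = -15912)
s/V + 464316/260663 = -15912/(-192875) + 464316/260663 = -15912*(-1/192875) + 464316*(1/260663) = 15912/192875 + 464316/260663 = 93702618156/50275376125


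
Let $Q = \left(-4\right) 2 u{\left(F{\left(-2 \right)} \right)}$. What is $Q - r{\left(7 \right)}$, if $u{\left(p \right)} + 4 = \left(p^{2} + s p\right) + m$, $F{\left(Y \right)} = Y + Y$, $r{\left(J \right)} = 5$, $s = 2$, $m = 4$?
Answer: $-69$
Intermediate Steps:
$F{\left(Y \right)} = 2 Y$
$u{\left(p \right)} = p^{2} + 2 p$ ($u{\left(p \right)} = -4 + \left(\left(p^{2} + 2 p\right) + 4\right) = -4 + \left(4 + p^{2} + 2 p\right) = p^{2} + 2 p$)
$Q = -64$ ($Q = \left(-4\right) 2 \cdot 2 \left(-2\right) \left(2 + 2 \left(-2\right)\right) = - 8 \left(- 4 \left(2 - 4\right)\right) = - 8 \left(\left(-4\right) \left(-2\right)\right) = \left(-8\right) 8 = -64$)
$Q - r{\left(7 \right)} = -64 - 5 = -69$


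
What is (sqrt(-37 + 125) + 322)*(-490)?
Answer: -157780 - 980*sqrt(22) ≈ -1.6238e+5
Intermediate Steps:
(sqrt(-37 + 125) + 322)*(-490) = (sqrt(88) + 322)*(-490) = (2*sqrt(22) + 322)*(-490) = (322 + 2*sqrt(22))*(-490) = -157780 - 980*sqrt(22)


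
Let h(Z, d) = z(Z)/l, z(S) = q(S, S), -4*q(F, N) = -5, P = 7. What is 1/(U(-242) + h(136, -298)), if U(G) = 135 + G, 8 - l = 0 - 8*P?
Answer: -256/27387 ≈ -0.0093475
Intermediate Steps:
q(F, N) = 5/4 (q(F, N) = -¼*(-5) = 5/4)
z(S) = 5/4
l = 64 (l = 8 - (0 - 8*7) = 8 - (0 - 56) = 8 - 1*(-56) = 8 + 56 = 64)
h(Z, d) = 5/256 (h(Z, d) = (5/4)/64 = (5/4)*(1/64) = 5/256)
1/(U(-242) + h(136, -298)) = 1/((135 - 242) + 5/256) = 1/(-107 + 5/256) = 1/(-27387/256) = -256/27387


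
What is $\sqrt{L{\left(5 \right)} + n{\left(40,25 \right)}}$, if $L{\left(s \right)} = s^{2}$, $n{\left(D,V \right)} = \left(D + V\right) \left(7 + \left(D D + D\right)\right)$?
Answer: $2 \sqrt{26770} \approx 327.23$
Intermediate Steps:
$n{\left(D,V \right)} = \left(D + V\right) \left(7 + D + D^{2}\right)$ ($n{\left(D,V \right)} = \left(D + V\right) \left(7 + \left(D^{2} + D\right)\right) = \left(D + V\right) \left(7 + \left(D + D^{2}\right)\right) = \left(D + V\right) \left(7 + D + D^{2}\right)$)
$\sqrt{L{\left(5 \right)} + n{\left(40,25 \right)}} = \sqrt{5^{2} + \left(40^{2} + 40^{3} + 7 \cdot 40 + 7 \cdot 25 + 40 \cdot 25 + 25 \cdot 40^{2}\right)} = \sqrt{25 + \left(1600 + 64000 + 280 + 175 + 1000 + 25 \cdot 1600\right)} = \sqrt{25 + \left(1600 + 64000 + 280 + 175 + 1000 + 40000\right)} = \sqrt{25 + 107055} = \sqrt{107080} = 2 \sqrt{26770}$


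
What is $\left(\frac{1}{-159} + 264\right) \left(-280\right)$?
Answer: $- \frac{11753000}{159} \approx -73918.0$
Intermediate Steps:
$\left(\frac{1}{-159} + 264\right) \left(-280\right) = \left(- \frac{1}{159} + 264\right) \left(-280\right) = \frac{41975}{159} \left(-280\right) = - \frac{11753000}{159}$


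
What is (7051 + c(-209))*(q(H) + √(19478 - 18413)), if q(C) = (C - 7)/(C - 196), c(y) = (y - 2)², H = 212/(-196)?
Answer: 2269168/1073 + 51572*√1065 ≈ 1.6851e+6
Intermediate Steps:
H = -53/49 (H = 212*(-1/196) = -53/49 ≈ -1.0816)
c(y) = (-2 + y)²
q(C) = (-7 + C)/(-196 + C)
(7051 + c(-209))*(q(H) + √(19478 - 18413)) = (7051 + (-2 - 209)²)*((-7 - 53/49)/(-196 - 53/49) + √(19478 - 18413)) = (7051 + (-211)²)*(-396/49/(-9657/49) + √1065) = (7051 + 44521)*(-49/9657*(-396/49) + √1065) = 51572*(44/1073 + √1065) = 2269168/1073 + 51572*√1065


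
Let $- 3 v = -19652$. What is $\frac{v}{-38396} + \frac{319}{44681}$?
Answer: $- \frac{210331510}{1286678757} \approx -0.16347$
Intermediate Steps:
$v = \frac{19652}{3}$ ($v = \left(- \frac{1}{3}\right) \left(-19652\right) = \frac{19652}{3} \approx 6550.7$)
$\frac{v}{-38396} + \frac{319}{44681} = \frac{19652}{3 \left(-38396\right)} + \frac{319}{44681} = \frac{19652}{3} \left(- \frac{1}{38396}\right) + 319 \cdot \frac{1}{44681} = - \frac{4913}{28797} + \frac{319}{44681} = - \frac{210331510}{1286678757}$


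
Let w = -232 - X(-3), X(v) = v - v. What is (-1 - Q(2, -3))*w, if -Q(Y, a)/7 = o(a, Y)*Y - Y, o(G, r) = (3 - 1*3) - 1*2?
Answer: 9976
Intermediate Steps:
o(G, r) = -2 (o(G, r) = (3 - 3) - 2 = 0 - 2 = -2)
X(v) = 0
w = -232 (w = -232 - 1*0 = -232 + 0 = -232)
Q(Y, a) = 21*Y (Q(Y, a) = -7*(-2*Y - Y) = -(-21)*Y = 21*Y)
(-1 - Q(2, -3))*w = (-1 - 21*2)*(-232) = (-1 - 1*42)*(-232) = (-1 - 42)*(-232) = -43*(-232) = 9976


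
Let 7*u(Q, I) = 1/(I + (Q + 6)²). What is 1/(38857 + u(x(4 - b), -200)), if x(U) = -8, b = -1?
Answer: 1372/53311803 ≈ 2.5735e-5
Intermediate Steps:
u(Q, I) = 1/(7*(I + (6 + Q)²)) (u(Q, I) = 1/(7*(I + (Q + 6)²)) = 1/(7*(I + (6 + Q)²)))
1/(38857 + u(x(4 - b), -200)) = 1/(38857 + 1/(7*(-200 + (6 - 8)²))) = 1/(38857 + 1/(7*(-200 + (-2)²))) = 1/(38857 + 1/(7*(-200 + 4))) = 1/(38857 + (⅐)/(-196)) = 1/(38857 + (⅐)*(-1/196)) = 1/(38857 - 1/1372) = 1/(53311803/1372) = 1372/53311803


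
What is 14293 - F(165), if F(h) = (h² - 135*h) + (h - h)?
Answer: 9343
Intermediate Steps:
F(h) = h² - 135*h (F(h) = (h² - 135*h) + 0 = h² - 135*h)
14293 - F(165) = 14293 - 165*(-135 + 165) = 14293 - 165*30 = 14293 - 1*4950 = 14293 - 4950 = 9343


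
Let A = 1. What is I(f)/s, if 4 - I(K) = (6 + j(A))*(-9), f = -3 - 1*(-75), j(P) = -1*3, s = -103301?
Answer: -31/103301 ≈ -0.00030009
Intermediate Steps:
j(P) = -3
f = 72 (f = -3 + 75 = 72)
I(K) = 31 (I(K) = 4 - (6 - 3)*(-9) = 4 - 3*(-9) = 4 - 1*(-27) = 4 + 27 = 31)
I(f)/s = 31/(-103301) = 31*(-1/103301) = -31/103301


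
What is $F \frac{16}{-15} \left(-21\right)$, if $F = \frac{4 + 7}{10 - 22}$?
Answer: $- \frac{308}{15} \approx -20.533$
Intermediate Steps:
$F = - \frac{11}{12}$ ($F = \frac{11}{-12} = 11 \left(- \frac{1}{12}\right) = - \frac{11}{12} \approx -0.91667$)
$F \frac{16}{-15} \left(-21\right) = - \frac{11 \frac{16}{-15}}{12} \left(-21\right) = - \frac{11 \cdot 16 \left(- \frac{1}{15}\right)}{12} \left(-21\right) = \left(- \frac{11}{12}\right) \left(- \frac{16}{15}\right) \left(-21\right) = \frac{44}{45} \left(-21\right) = - \frac{308}{15}$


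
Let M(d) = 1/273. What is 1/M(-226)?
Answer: 273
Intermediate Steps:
M(d) = 1/273
1/M(-226) = 1/(1/273) = 273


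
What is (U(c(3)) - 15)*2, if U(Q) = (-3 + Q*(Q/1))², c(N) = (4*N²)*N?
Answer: 271957812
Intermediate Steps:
c(N) = 4*N³
U(Q) = (-3 + Q²)² (U(Q) = (-3 + Q*(Q*1))² = (-3 + Q*Q)² = (-3 + Q²)²)
(U(c(3)) - 15)*2 = ((-3 + (4*3³)²)² - 15)*2 = ((-3 + (4*27)²)² - 15)*2 = ((-3 + 108²)² - 15)*2 = ((-3 + 11664)² - 15)*2 = (11661² - 15)*2 = (135978921 - 15)*2 = 135978906*2 = 271957812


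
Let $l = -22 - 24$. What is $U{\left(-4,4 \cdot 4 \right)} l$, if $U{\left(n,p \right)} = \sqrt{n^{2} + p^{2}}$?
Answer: $- 184 \sqrt{17} \approx -758.65$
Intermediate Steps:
$l = -46$ ($l = -22 - 24 = -46$)
$U{\left(-4,4 \cdot 4 \right)} l = \sqrt{\left(-4\right)^{2} + \left(4 \cdot 4\right)^{2}} \left(-46\right) = \sqrt{16 + 16^{2}} \left(-46\right) = \sqrt{16 + 256} \left(-46\right) = \sqrt{272} \left(-46\right) = 4 \sqrt{17} \left(-46\right) = - 184 \sqrt{17}$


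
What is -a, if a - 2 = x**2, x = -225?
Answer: -50627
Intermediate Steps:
a = 50627 (a = 2 + (-225)**2 = 2 + 50625 = 50627)
-a = -1*50627 = -50627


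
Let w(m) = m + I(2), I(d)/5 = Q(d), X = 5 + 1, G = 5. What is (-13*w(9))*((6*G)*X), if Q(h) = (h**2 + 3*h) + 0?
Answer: -138060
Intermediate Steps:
X = 6
Q(h) = h**2 + 3*h
I(d) = 5*d*(3 + d) (I(d) = 5*(d*(3 + d)) = 5*d*(3 + d))
w(m) = 50 + m (w(m) = m + 5*2*(3 + 2) = m + 5*2*5 = m + 50 = 50 + m)
(-13*w(9))*((6*G)*X) = (-13*(50 + 9))*((6*5)*6) = (-13*59)*(30*6) = -767*180 = -138060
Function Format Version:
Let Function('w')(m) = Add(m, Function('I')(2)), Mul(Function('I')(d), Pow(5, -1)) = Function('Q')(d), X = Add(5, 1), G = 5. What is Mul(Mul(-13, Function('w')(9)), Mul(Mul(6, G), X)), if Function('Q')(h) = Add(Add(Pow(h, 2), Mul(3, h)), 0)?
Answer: -138060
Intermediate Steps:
X = 6
Function('Q')(h) = Add(Pow(h, 2), Mul(3, h))
Function('I')(d) = Mul(5, d, Add(3, d)) (Function('I')(d) = Mul(5, Mul(d, Add(3, d))) = Mul(5, d, Add(3, d)))
Function('w')(m) = Add(50, m) (Function('w')(m) = Add(m, Mul(5, 2, Add(3, 2))) = Add(m, Mul(5, 2, 5)) = Add(m, 50) = Add(50, m))
Mul(Mul(-13, Function('w')(9)), Mul(Mul(6, G), X)) = Mul(Mul(-13, Add(50, 9)), Mul(Mul(6, 5), 6)) = Mul(Mul(-13, 59), Mul(30, 6)) = Mul(-767, 180) = -138060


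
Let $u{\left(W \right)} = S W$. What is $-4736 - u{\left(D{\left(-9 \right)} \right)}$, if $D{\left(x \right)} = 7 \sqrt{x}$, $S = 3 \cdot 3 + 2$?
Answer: $-4736 - 231 i \approx -4736.0 - 231.0 i$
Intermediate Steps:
$S = 11$ ($S = 9 + 2 = 11$)
$u{\left(W \right)} = 11 W$
$-4736 - u{\left(D{\left(-9 \right)} \right)} = -4736 - 11 \cdot 7 \sqrt{-9} = -4736 - 11 \cdot 7 \cdot 3 i = -4736 - 11 \cdot 21 i = -4736 - 231 i$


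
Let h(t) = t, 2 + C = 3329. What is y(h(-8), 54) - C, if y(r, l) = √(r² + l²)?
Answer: -3327 + 2*√745 ≈ -3272.4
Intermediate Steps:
C = 3327 (C = -2 + 3329 = 3327)
y(r, l) = √(l² + r²)
y(h(-8), 54) - C = √(54² + (-8)²) - 1*3327 = √(2916 + 64) - 3327 = √2980 - 3327 = 2*√745 - 3327 = -3327 + 2*√745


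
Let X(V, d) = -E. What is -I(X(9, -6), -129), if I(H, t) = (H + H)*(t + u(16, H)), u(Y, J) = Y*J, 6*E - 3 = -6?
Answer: 121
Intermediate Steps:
E = -1/2 (E = 1/2 + (1/6)*(-6) = 1/2 - 1 = -1/2 ≈ -0.50000)
u(Y, J) = J*Y
X(V, d) = 1/2 (X(V, d) = -1*(-1/2) = 1/2)
I(H, t) = 2*H*(t + 16*H) (I(H, t) = (H + H)*(t + H*16) = (2*H)*(t + 16*H) = 2*H*(t + 16*H))
-I(X(9, -6), -129) = -2*(-129 + 16*(1/2))/2 = -2*(-129 + 8)/2 = -2*(-121)/2 = -1*(-121) = 121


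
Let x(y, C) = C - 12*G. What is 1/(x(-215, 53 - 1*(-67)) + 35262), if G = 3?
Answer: 1/35346 ≈ 2.8292e-5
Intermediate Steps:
x(y, C) = -36 + C (x(y, C) = C - 12*3 = C - 1*36 = C - 36 = -36 + C)
1/(x(-215, 53 - 1*(-67)) + 35262) = 1/((-36 + (53 - 1*(-67))) + 35262) = 1/((-36 + (53 + 67)) + 35262) = 1/((-36 + 120) + 35262) = 1/(84 + 35262) = 1/35346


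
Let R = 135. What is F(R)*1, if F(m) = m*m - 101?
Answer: 18124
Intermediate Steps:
F(m) = -101 + m² (F(m) = m² - 101 = -101 + m²)
F(R)*1 = (-101 + 135²)*1 = (-101 + 18225)*1 = 18124*1 = 18124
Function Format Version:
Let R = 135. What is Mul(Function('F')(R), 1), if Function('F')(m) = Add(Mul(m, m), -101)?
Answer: 18124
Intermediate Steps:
Function('F')(m) = Add(-101, Pow(m, 2)) (Function('F')(m) = Add(Pow(m, 2), -101) = Add(-101, Pow(m, 2)))
Mul(Function('F')(R), 1) = Mul(Add(-101, Pow(135, 2)), 1) = Mul(Add(-101, 18225), 1) = Mul(18124, 1) = 18124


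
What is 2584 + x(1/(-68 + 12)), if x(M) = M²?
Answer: 8103425/3136 ≈ 2584.0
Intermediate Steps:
2584 + x(1/(-68 + 12)) = 2584 + (1/(-68 + 12))² = 2584 + (1/(-56))² = 2584 + (-1/56)² = 2584 + 1/3136 = 8103425/3136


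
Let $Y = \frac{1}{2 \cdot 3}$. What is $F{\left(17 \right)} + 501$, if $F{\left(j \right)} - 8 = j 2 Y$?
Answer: $\frac{1544}{3} \approx 514.67$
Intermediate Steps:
$Y = \frac{1}{6} \approx 0.16667$
$F{\left(j \right)} = 8 + \frac{j}{3}$ ($F{\left(j \right)} = 8 + j 2 \cdot \frac{1}{6} = 8 + 2 j \frac{1}{6} = 8 + \frac{j}{3}$)
$F{\left(17 \right)} + 501 = \left(8 + \frac{1}{3} \cdot 17\right) + 501 = \left(8 + \frac{17}{3}\right) + 501 = \frac{41}{3} + 501 = \frac{1544}{3}$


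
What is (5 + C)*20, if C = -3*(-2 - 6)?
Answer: 580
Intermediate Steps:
C = 24 (C = -3*(-8) = 24)
(5 + C)*20 = (5 + 24)*20 = 29*20 = 580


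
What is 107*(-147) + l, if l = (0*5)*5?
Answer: -15729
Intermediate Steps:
l = 0 (l = 0*5 = 0)
107*(-147) + l = 107*(-147) + 0 = -15729 + 0 = -15729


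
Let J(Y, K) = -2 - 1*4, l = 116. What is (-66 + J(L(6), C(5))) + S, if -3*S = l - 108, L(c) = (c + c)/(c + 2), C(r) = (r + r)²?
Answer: -224/3 ≈ -74.667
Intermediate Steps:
C(r) = 4*r² (C(r) = (2*r)² = 4*r²)
L(c) = 2*c/(2 + c) (L(c) = (2*c)/(2 + c) = 2*c/(2 + c))
J(Y, K) = -6 (J(Y, K) = -2 - 4 = -6)
S = -8/3 (S = -(116 - 108)/3 = -⅓*8 = -8/3 ≈ -2.6667)
(-66 + J(L(6), C(5))) + S = (-66 - 6) - 8/3 = -72 - 8/3 = -224/3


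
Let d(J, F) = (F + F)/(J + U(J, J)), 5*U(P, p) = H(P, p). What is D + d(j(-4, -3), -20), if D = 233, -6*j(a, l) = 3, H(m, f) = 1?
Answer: 1099/3 ≈ 366.33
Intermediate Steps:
U(P, p) = 1/5 (U(P, p) = (1/5)*1 = 1/5)
j(a, l) = -1/2 (j(a, l) = -1/6*3 = -1/2)
d(J, F) = 2*F/(1/5 + J) (d(J, F) = (F + F)/(J + 1/5) = (2*F)/(1/5 + J) = 2*F/(1/5 + J))
D + d(j(-4, -3), -20) = 233 + 10*(-20)/(1 + 5*(-1/2)) = 233 + 10*(-20)/(1 - 5/2) = 233 + 10*(-20)/(-3/2) = 233 + 10*(-20)*(-2/3) = 233 + 400/3 = 1099/3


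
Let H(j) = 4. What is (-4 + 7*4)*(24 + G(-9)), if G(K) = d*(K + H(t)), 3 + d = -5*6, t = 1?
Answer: 4536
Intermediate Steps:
d = -33 (d = -3 - 5*6 = -3 - 30 = -33)
G(K) = -132 - 33*K (G(K) = -33*(K + 4) = -33*(4 + K) = -132 - 33*K)
(-4 + 7*4)*(24 + G(-9)) = (-4 + 7*4)*(24 + (-132 - 33*(-9))) = (-4 + 28)*(24 + (-132 + 297)) = 24*(24 + 165) = 24*189 = 4536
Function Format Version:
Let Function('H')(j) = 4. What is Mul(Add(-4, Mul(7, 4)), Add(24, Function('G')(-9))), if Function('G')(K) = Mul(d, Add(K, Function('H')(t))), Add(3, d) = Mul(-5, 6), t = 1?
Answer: 4536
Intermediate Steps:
d = -33 (d = Add(-3, Mul(-5, 6)) = Add(-3, -30) = -33)
Function('G')(K) = Add(-132, Mul(-33, K)) (Function('G')(K) = Mul(-33, Add(K, 4)) = Mul(-33, Add(4, K)) = Add(-132, Mul(-33, K)))
Mul(Add(-4, Mul(7, 4)), Add(24, Function('G')(-9))) = Mul(Add(-4, Mul(7, 4)), Add(24, Add(-132, Mul(-33, -9)))) = Mul(Add(-4, 28), Add(24, Add(-132, 297))) = Mul(24, Add(24, 165)) = Mul(24, 189) = 4536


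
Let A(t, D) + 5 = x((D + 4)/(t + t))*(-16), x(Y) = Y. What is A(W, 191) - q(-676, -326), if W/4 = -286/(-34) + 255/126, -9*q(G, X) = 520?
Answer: 1033085/67059 ≈ 15.406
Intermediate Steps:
q(G, X) = -520/9 (q(G, X) = -1/9*520 = -520/9)
W = 14902/357 (W = 4*(-286/(-34) + 255/126) = 4*(-286*(-1/34) + 255*(1/126)) = 4*(143/17 + 85/42) = 4*(7451/714) = 14902/357 ≈ 41.742)
A(t, D) = -5 - 8*(4 + D)/t (A(t, D) = -5 + ((D + 4)/(t + t))*(-16) = -5 + ((4 + D)/((2*t)))*(-16) = -5 + ((4 + D)*(1/(2*t)))*(-16) = -5 + ((4 + D)/(2*t))*(-16) = -5 - 8*(4 + D)/t)
A(W, 191) - q(-676, -326) = (-32 - 8*191 - 5*14902/357)/(14902/357) - 1*(-520/9) = 357*(-32 - 1528 - 74510/357)/14902 + 520/9 = (357/14902)*(-631430/357) + 520/9 = -315715/7451 + 520/9 = 1033085/67059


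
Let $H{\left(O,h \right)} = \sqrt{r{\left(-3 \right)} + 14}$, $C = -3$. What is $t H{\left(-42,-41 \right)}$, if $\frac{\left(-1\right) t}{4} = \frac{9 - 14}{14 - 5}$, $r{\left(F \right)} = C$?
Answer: $\frac{20 \sqrt{11}}{9} \approx 7.3703$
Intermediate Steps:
$r{\left(F \right)} = -3$
$H{\left(O,h \right)} = \sqrt{11}$ ($H{\left(O,h \right)} = \sqrt{-3 + 14} = \sqrt{11}$)
$t = \frac{20}{9}$ ($t = - 4 \frac{9 - 14}{14 - 5} = - 4 \left(- \frac{5}{9}\right) = - 4 \left(\left(-5\right) \frac{1}{9}\right) = \left(-4\right) \left(- \frac{5}{9}\right) = \frac{20}{9} \approx 2.2222$)
$t H{\left(-42,-41 \right)} = \frac{20 \sqrt{11}}{9}$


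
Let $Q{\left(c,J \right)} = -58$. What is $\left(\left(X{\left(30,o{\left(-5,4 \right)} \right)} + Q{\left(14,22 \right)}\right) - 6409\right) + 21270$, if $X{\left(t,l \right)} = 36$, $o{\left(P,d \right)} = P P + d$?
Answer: $14839$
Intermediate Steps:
$o{\left(P,d \right)} = d + P^{2}$ ($o{\left(P,d \right)} = P^{2} + d = d + P^{2}$)
$\left(\left(X{\left(30,o{\left(-5,4 \right)} \right)} + Q{\left(14,22 \right)}\right) - 6409\right) + 21270 = \left(\left(36 - 58\right) - 6409\right) + 21270 = \left(-22 - 6409\right) + 21270 = -6431 + 21270 = 14839$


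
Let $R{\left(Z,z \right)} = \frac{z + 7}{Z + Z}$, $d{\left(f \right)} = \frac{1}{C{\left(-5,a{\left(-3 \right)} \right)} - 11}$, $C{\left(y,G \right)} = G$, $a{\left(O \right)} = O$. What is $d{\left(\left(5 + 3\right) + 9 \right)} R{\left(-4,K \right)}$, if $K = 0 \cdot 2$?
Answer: $\frac{1}{16} \approx 0.0625$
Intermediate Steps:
$K = 0$
$d{\left(f \right)} = - \frac{1}{14}$ ($d{\left(f \right)} = \frac{1}{-3 - 11} = \frac{1}{-14} = - \frac{1}{14}$)
$R{\left(Z,z \right)} = \frac{7 + z}{2 Z}$
$d{\left(\left(5 + 3\right) + 9 \right)} R{\left(-4,K \right)} = - \frac{\frac{1}{2} \frac{1}{-4} \left(7 + 0\right)}{14} = - \frac{\frac{1}{2} \left(- \frac{1}{4}\right) 7}{14} = \left(- \frac{1}{14}\right) \left(- \frac{7}{8}\right) = \frac{1}{16}$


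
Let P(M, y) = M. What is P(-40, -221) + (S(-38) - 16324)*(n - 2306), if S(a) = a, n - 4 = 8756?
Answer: -105600388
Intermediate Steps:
n = 8760 (n = 4 + 8756 = 8760)
P(-40, -221) + (S(-38) - 16324)*(n - 2306) = -40 + (-38 - 16324)*(8760 - 2306) = -40 - 16362*6454 = -40 - 105600348 = -105600388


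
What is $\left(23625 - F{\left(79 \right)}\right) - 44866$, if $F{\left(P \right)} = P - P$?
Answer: $-21241$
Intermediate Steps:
$F{\left(P \right)} = 0$
$\left(23625 - F{\left(79 \right)}\right) - 44866 = \left(23625 - 0\right) - 44866 = \left(23625 + 0\right) - 44866 = 23625 - 44866 = -21241$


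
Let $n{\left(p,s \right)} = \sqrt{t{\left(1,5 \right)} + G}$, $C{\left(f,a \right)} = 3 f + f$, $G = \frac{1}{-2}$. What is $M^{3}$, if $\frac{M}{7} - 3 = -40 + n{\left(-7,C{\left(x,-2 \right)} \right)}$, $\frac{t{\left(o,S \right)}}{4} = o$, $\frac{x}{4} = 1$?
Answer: $- \frac{35014469}{2} + \frac{2819803 \sqrt{14}}{4} \approx -1.487 \cdot 10^{7}$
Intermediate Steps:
$x = 4$ ($x = 4 \cdot 1 = 4$)
$t{\left(o,S \right)} = 4 o$
$G = - \frac{1}{2} \approx -0.5$
$C{\left(f,a \right)} = 4 f$
$n{\left(p,s \right)} = \frac{\sqrt{14}}{2}$ ($n{\left(p,s \right)} = \sqrt{4 \cdot 1 - \frac{1}{2}} = \sqrt{4 - \frac{1}{2}} = \sqrt{\frac{7}{2}} = \frac{\sqrt{14}}{2}$)
$M = -259 + \frac{7 \sqrt{14}}{2}$ ($M = 21 + 7 \left(-40 + \frac{\sqrt{14}}{2}\right) = 21 - \left(280 - \frac{7 \sqrt{14}}{2}\right) = -259 + \frac{7 \sqrt{14}}{2} \approx -245.9$)
$M^{3} = \left(-259 + \frac{7 \sqrt{14}}{2}\right)^{3}$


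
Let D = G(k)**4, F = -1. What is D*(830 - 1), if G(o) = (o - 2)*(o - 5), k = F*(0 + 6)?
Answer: 49714745344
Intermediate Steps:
k = -6 (k = -(0 + 6) = -1*6 = -6)
G(o) = (-5 + o)*(-2 + o) (G(o) = (-2 + o)*(-5 + o) = (-5 + o)*(-2 + o))
D = 59969536 (D = (10 + (-6)**2 - 7*(-6))**4 = (10 + 36 + 42)**4 = 88**4 = 59969536)
D*(830 - 1) = 59969536*(830 - 1) = 59969536*829 = 49714745344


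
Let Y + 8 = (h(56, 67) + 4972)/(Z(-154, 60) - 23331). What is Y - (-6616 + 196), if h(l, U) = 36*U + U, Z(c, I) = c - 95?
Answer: 151187509/23580 ≈ 6411.7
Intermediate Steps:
Z(c, I) = -95 + c
h(l, U) = 37*U
Y = -196091/23580 (Y = -8 + (37*67 + 4972)/((-95 - 154) - 23331) = -8 + (2479 + 4972)/(-249 - 23331) = -8 + 7451/(-23580) = -8 + 7451*(-1/23580) = -8 - 7451/23580 = -196091/23580 ≈ -8.3160)
Y - (-6616 + 196) = -196091/23580 - (-6616 + 196) = -196091/23580 - 1*(-6420) = -196091/23580 + 6420 = 151187509/23580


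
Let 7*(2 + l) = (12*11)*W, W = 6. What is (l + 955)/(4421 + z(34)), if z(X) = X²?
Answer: 7463/39039 ≈ 0.19117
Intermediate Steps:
l = 778/7 (l = -2 + ((12*11)*6)/7 = -2 + (132*6)/7 = -2 + (⅐)*792 = -2 + 792/7 = 778/7 ≈ 111.14)
(l + 955)/(4421 + z(34)) = (778/7 + 955)/(4421 + 34²) = 7463/(7*(4421 + 1156)) = (7463/7)/5577 = (7463/7)*(1/5577) = 7463/39039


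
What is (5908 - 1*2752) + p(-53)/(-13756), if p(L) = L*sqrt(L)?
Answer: 3156 + 53*I*sqrt(53)/13756 ≈ 3156.0 + 0.028049*I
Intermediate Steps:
p(L) = L**(3/2)
(5908 - 1*2752) + p(-53)/(-13756) = (5908 - 1*2752) + (-53)**(3/2)/(-13756) = (5908 - 2752) - 53*I*sqrt(53)*(-1/13756) = 3156 + 53*I*sqrt(53)/13756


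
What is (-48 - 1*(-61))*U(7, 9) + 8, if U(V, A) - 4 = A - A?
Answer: 60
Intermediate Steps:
U(V, A) = 4 (U(V, A) = 4 + (A - A) = 4 + 0 = 4)
(-48 - 1*(-61))*U(7, 9) + 8 = (-48 - 1*(-61))*4 + 8 = (-48 + 61)*4 + 8 = 13*4 + 8 = 52 + 8 = 60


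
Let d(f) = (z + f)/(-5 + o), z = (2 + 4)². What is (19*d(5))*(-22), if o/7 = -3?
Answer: 8569/13 ≈ 659.15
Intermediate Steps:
o = -21 (o = 7*(-3) = -21)
z = 36 (z = 6² = 36)
d(f) = -18/13 - f/26 (d(f) = (36 + f)/(-5 - 21) = (36 + f)/(-26) = (36 + f)*(-1/26) = -18/13 - f/26)
(19*d(5))*(-22) = (19*(-18/13 - 1/26*5))*(-22) = (19*(-18/13 - 5/26))*(-22) = (19*(-41/26))*(-22) = -779/26*(-22) = 8569/13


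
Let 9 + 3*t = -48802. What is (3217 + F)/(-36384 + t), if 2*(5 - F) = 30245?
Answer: 71403/315926 ≈ 0.22601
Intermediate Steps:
F = -30235/2 (F = 5 - ½*30245 = 5 - 30245/2 = -30235/2 ≈ -15118.)
t = -48811/3 (t = -3 + (⅓)*(-48802) = -3 - 48802/3 = -48811/3 ≈ -16270.)
(3217 + F)/(-36384 + t) = (3217 - 30235/2)/(-36384 - 48811/3) = -23801/(2*(-157963/3)) = -23801/2*(-3/157963) = 71403/315926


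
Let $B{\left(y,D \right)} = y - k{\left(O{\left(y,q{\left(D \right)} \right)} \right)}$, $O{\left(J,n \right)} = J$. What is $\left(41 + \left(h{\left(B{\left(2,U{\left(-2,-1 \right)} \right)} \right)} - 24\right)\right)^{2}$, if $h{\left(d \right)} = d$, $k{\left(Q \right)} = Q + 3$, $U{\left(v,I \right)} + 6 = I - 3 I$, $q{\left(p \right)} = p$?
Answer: $196$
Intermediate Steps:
$U{\left(v,I \right)} = -6 - 2 I$ ($U{\left(v,I \right)} = -6 + \left(I - 3 I\right) = -6 - 2 I$)
$k{\left(Q \right)} = 3 + Q$
$B{\left(y,D \right)} = -3$ ($B{\left(y,D \right)} = y - \left(3 + y\right) = -3$)
$\left(41 + \left(h{\left(B{\left(2,U{\left(-2,-1 \right)} \right)} \right)} - 24\right)\right)^{2} = \left(41 - 27\right)^{2} = 14^{2} = 196$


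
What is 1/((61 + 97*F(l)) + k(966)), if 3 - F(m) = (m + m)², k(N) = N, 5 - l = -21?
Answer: -1/260970 ≈ -3.8319e-6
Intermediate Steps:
l = 26 (l = 5 - 1*(-21) = 5 + 21 = 26)
F(m) = 3 - 4*m² (F(m) = 3 - (m + m)² = 3 - (2*m)² = 3 - 4*m²)
1/((61 + 97*F(l)) + k(966)) = 1/((61 + 97*(3 - 4*26²)) + 966) = 1/((61 + 97*(3 - 4*676)) + 966) = 1/((61 + 97*(3 - 2704)) + 966) = 1/((61 + 97*(-2701)) + 966) = 1/((61 - 261997) + 966) = 1/(-261936 + 966) = 1/(-260970) = -1/260970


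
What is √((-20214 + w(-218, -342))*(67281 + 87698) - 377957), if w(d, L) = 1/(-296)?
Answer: I*√68627947801998/148 ≈ 55974.0*I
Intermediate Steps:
w(d, L) = -1/296
√((-20214 + w(-218, -342))*(67281 + 87698) - 377957) = √((-20214 - 1/296)*(67281 + 87698) - 377957) = √(-5983345/296*154979 - 377957) = √(-927292824755/296 - 377957) = √(-927404700027/296) = I*√68627947801998/148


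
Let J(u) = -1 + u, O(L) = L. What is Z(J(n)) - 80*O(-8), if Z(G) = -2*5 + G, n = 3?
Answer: 632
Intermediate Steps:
Z(G) = -10 + G
Z(J(n)) - 80*O(-8) = (-10 + (-1 + 3)) - 80*(-8) = (-10 + 2) + 640 = -8 + 640 = 632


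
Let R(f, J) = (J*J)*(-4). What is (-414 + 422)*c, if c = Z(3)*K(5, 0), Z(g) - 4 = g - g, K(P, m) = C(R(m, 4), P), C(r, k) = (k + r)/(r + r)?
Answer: 59/4 ≈ 14.750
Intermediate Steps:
R(f, J) = -4*J² (R(f, J) = J²*(-4) = -4*J²)
C(r, k) = (k + r)/(2*r) (C(r, k) = (k + r)/((2*r)) = (k + r)*(1/(2*r)) = (k + r)/(2*r))
K(P, m) = ½ - P/128 (K(P, m) = (P - 4*4²)/(2*((-4*4²))) = (P - 4*16)/(2*((-4*16))) = (½)*(P - 64)/(-64) = (½)*(-1/64)*(-64 + P) = ½ - P/128)
Z(g) = 4 (Z(g) = 4 + (g - g) = 4 + 0 = 4)
c = 59/32 (c = 4*(½ - 1/128*5) = 4*(½ - 5/128) = 4*(59/128) = 59/32 ≈ 1.8438)
(-414 + 422)*c = (-414 + 422)*(59/32) = 8*(59/32) = 59/4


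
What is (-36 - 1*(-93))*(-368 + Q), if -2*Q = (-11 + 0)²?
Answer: -48849/2 ≈ -24425.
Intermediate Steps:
Q = -121/2 (Q = -(-11 + 0)²/2 = -½*(-11)² = -½*121 = -121/2 ≈ -60.500)
(-36 - 1*(-93))*(-368 + Q) = (-36 - 1*(-93))*(-368 - 121/2) = (-36 + 93)*(-857/2) = 57*(-857/2) = -48849/2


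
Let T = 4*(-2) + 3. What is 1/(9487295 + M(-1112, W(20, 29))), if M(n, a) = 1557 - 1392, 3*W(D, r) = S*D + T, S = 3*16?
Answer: 1/9487460 ≈ 1.0540e-7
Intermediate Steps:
S = 48
T = -5 (T = -8 + 3 = -5)
W(D, r) = -5/3 + 16*D (W(D, r) = (48*D - 5)/3 = (-5 + 48*D)/3 = -5/3 + 16*D)
M(n, a) = 165
1/(9487295 + M(-1112, W(20, 29))) = 1/(9487295 + 165) = 1/9487460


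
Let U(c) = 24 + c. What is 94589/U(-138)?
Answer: -94589/114 ≈ -829.73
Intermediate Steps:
94589/U(-138) = 94589/(24 - 138) = 94589/(-114) = 94589*(-1/114) = -94589/114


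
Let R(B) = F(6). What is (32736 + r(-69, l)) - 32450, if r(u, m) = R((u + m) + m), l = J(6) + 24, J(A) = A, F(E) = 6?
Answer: 292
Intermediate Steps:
R(B) = 6
l = 30 (l = 6 + 24 = 30)
r(u, m) = 6
(32736 + r(-69, l)) - 32450 = (32736 + 6) - 32450 = 32742 - 32450 = 292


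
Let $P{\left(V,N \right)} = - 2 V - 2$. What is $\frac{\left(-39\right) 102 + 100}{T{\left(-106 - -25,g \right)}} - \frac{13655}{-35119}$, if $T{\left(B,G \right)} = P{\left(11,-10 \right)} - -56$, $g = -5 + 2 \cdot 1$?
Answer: $- \frac{67877261}{561904} \approx -120.8$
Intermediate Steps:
$P{\left(V,N \right)} = -2 - 2 V$
$g = -3$ ($g = -5 + 2 = -3$)
$T{\left(B,G \right)} = 32$ ($T{\left(B,G \right)} = \left(-2 - 22\right) - -56 = \left(-2 - 22\right) + 56 = -24 + 56 = 32$)
$\frac{\left(-39\right) 102 + 100}{T{\left(-106 - -25,g \right)}} - \frac{13655}{-35119} = \frac{\left(-39\right) 102 + 100}{32} - \frac{13655}{-35119} = \left(-3978 + 100\right) \frac{1}{32} - - \frac{13655}{35119} = \left(-3878\right) \frac{1}{32} + \frac{13655}{35119} = - \frac{1939}{16} + \frac{13655}{35119} = - \frac{67877261}{561904}$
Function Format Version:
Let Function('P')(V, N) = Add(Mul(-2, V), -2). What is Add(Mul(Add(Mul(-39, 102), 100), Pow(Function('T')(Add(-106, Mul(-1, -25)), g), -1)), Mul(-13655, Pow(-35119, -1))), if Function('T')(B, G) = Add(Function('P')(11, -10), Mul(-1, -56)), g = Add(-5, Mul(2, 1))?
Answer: Rational(-67877261, 561904) ≈ -120.80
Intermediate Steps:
Function('P')(V, N) = Add(-2, Mul(-2, V))
g = -3 (g = Add(-5, 2) = -3)
Function('T')(B, G) = 32 (Function('T')(B, G) = Add(Add(-2, Mul(-2, 11)), Mul(-1, -56)) = Add(Add(-2, -22), 56) = Add(-24, 56) = 32)
Add(Mul(Add(Mul(-39, 102), 100), Pow(Function('T')(Add(-106, Mul(-1, -25)), g), -1)), Mul(-13655, Pow(-35119, -1))) = Add(Mul(Add(Mul(-39, 102), 100), Pow(32, -1)), Mul(-13655, Pow(-35119, -1))) = Add(Mul(Add(-3978, 100), Rational(1, 32)), Mul(-13655, Rational(-1, 35119))) = Add(Mul(-3878, Rational(1, 32)), Rational(13655, 35119)) = Add(Rational(-1939, 16), Rational(13655, 35119)) = Rational(-67877261, 561904)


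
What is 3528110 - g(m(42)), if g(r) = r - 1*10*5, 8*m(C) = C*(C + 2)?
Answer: 3527929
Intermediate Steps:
m(C) = C*(2 + C)/8 (m(C) = (C*(C + 2))/8 = (C*(2 + C))/8 = C*(2 + C)/8)
g(r) = -50 + r (g(r) = r - 10*5 = r - 50 = -50 + r)
3528110 - g(m(42)) = 3528110 - (-50 + (1/8)*42*(2 + 42)) = 3528110 - (-50 + (1/8)*42*44) = 3528110 - (-50 + 231) = 3528110 - 1*181 = 3528110 - 181 = 3527929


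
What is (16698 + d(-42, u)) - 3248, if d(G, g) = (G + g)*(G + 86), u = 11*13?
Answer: 17894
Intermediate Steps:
u = 143
d(G, g) = (86 + G)*(G + g) (d(G, g) = (G + g)*(86 + G) = (86 + G)*(G + g))
(16698 + d(-42, u)) - 3248 = (16698 + ((-42)**2 + 86*(-42) + 86*143 - 42*143)) - 3248 = (16698 + (1764 - 3612 + 12298 - 6006)) - 3248 = (16698 + 4444) - 3248 = 21142 - 3248 = 17894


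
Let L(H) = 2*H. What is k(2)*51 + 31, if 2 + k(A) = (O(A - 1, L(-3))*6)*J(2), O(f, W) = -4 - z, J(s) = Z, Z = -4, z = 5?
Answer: 10945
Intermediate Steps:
J(s) = -4
O(f, W) = -9 (O(f, W) = -4 - 1*5 = -4 - 5 = -9)
k(A) = 214 (k(A) = -2 - 9*6*(-4) = -2 - 54*(-4) = -2 + 216 = 214)
k(2)*51 + 31 = 214*51 + 31 = 10914 + 31 = 10945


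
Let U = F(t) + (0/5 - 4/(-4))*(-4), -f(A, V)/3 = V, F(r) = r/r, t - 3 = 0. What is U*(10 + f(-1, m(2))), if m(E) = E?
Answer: -12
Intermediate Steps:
t = 3 (t = 3 + 0 = 3)
F(r) = 1
f(A, V) = -3*V
U = -3 (U = 1 + (0/5 - 4/(-4))*(-4) = 1 + (0*(1/5) - 4*(-1/4))*(-4) = 1 + (0 + 1)*(-4) = 1 + 1*(-4) = 1 - 4 = -3)
U*(10 + f(-1, m(2))) = -3*(10 - 3*2) = -3*(10 - 6) = -3*4 = -12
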